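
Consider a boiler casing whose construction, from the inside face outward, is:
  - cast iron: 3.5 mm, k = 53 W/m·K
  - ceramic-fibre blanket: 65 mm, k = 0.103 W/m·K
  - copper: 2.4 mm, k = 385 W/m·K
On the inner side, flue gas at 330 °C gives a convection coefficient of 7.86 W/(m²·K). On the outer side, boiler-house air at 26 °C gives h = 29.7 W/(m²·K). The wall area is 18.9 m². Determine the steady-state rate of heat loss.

Treating each layer as a thermal resistance in series:
R_inner film = 1/(h_i·A) = 1/(7.86×18.9) = 0.006732 K/W
R_cast iron = L/(kA) = 0.0035/(53×18.9) = 3.494×10^-6 K/W
R_ceramic-fibre blanket = L/(kA) = 0.065/(0.103×18.9) = 0.03339 K/W
R_copper = L/(kA) = 0.0024/(385×18.9) = 3.298×10^-7 K/W
R_outer film = 1/(h_o·A) = 1/(29.7×18.9) = 0.001781 K/W
R_total = 0.04191 K/W
Q = ΔT / R_total = 304 / 0.04191

Q ≈ 7250 W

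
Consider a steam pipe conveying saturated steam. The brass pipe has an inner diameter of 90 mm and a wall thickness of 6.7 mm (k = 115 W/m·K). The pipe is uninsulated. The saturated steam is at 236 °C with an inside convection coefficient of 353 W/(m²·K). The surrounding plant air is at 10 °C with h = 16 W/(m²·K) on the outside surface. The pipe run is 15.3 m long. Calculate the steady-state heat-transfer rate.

Q ≈ 17100 W

Per-layer cylindrical resistances, series-summed:
R_inner film = 1/(h_i·2πr₁L) = 1/(353×2π×0.045×15.3) = 6.548×10^-4 K/W
R_brass pipe wall = ln(51.7/45)/(2π×115×15.3) = 1.255×10^-5 K/W
R_outer film = 1/(h_o·2πr_oL) = 1/(16×2π×0.0517×15.3) = 0.01258 K/W
R_total = 0.01324 K/W
Q = ΔT/R_total = 226/0.01324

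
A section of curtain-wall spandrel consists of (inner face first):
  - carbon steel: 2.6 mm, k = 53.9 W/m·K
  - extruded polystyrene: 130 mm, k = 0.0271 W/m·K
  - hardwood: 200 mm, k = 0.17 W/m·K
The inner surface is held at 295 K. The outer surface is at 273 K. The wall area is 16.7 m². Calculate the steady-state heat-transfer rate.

Treating each layer as a thermal resistance in series:
R_carbon steel = L/(kA) = 0.0026/(53.9×16.7) = 2.888×10^-6 K/W
R_extruded polystyrene = L/(kA) = 0.13/(0.0271×16.7) = 0.2872 K/W
R_hardwood = L/(kA) = 0.2/(0.17×16.7) = 0.07045 K/W
R_total = 0.3577 K/W
Q = ΔT / R_total = 22 / 0.3577

Q ≈ 61.5 W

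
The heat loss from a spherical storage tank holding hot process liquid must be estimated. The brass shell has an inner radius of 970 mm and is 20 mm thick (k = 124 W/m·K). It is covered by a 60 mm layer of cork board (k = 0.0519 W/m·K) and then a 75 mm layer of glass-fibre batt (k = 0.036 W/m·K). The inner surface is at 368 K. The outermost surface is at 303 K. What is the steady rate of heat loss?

Q ≈ 284 W

For a spherical shell R = (1/r₁ − 1/r₂)/(4πk); film R = 1/(h·4πr²). In series:
R_brass shell = (1/0.97 − 1/0.99)/(4π×124) = 1.337×10^-5 K/W
R_cork board = (1/0.99 − 1/1.05)/(4π×0.0519) = 0.0885 K/W
R_glass-fibre batt = (1/1.05 − 1/1.125)/(4π×0.036) = 0.1403 K/W
R_total = 0.2289 K/W
Q = ΔT/R_total = 65/0.2289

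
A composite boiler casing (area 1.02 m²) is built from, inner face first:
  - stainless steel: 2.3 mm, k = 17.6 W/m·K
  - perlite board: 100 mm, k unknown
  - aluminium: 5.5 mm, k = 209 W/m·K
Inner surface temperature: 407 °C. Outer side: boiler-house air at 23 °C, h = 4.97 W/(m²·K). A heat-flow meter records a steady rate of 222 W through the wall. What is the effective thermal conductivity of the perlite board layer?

k ≈ 0.064 W/(m·K)

Thermal resistances in series:
R_stainless steel = L/(kA) = 0.0023/(17.6×1.02) = 1.281×10^-4 K/W
R_aluminium = L/(kA) = 0.0055/(209×1.02) = 2.58×10^-5 K/W
R_outer film = 1/(h_o·A) = 1/(4.97×1.02) = 0.1973 K/W
Sum of known resistances R_other = 0.1974 K/W
Total R = ΔT/Q = 384/222 = 1.73 K/W
R_perlite board = R_total − R_other = 1.532 K/W
k = L/(R·A) = 0.1/(1.532×1.02)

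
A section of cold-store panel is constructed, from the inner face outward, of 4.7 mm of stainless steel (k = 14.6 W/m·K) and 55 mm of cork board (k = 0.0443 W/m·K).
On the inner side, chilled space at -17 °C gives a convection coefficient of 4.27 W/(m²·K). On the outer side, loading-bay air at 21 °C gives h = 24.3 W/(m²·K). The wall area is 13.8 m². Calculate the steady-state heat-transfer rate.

Q ≈ 346 W

Treating each layer as a thermal resistance in series:
R_inner film = 1/(h_i·A) = 1/(4.27×13.8) = 0.01697 K/W
R_stainless steel = L/(kA) = 0.0047/(14.6×13.8) = 2.333×10^-5 K/W
R_cork board = L/(kA) = 0.055/(0.0443×13.8) = 0.08997 K/W
R_outer film = 1/(h_o·A) = 1/(24.3×13.8) = 0.002982 K/W
R_total = 0.1099 K/W
Q = ΔT / R_total = 38 / 0.1099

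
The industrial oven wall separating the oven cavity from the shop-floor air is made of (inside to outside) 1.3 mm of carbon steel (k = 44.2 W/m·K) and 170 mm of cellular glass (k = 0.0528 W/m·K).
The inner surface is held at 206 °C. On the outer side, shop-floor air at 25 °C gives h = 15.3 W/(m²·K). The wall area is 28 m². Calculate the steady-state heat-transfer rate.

Using the resistance-network approach (series):
R_carbon steel = L/(kA) = 0.0013/(44.2×28) = 1.05×10^-6 K/W
R_cellular glass = L/(kA) = 0.17/(0.0528×28) = 0.115 K/W
R_outer film = 1/(h_o·A) = 1/(15.3×28) = 0.002334 K/W
R_total = 0.1173 K/W
Q = ΔT / R_total = 181 / 0.1173

Q ≈ 1540 W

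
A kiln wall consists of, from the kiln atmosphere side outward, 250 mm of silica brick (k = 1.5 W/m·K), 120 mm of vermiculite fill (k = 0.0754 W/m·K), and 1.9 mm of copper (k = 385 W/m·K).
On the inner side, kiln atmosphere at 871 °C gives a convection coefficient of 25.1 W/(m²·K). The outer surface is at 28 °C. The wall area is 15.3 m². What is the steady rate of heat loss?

Model the wall as resistances in series:
R_inner film = 1/(h_i·A) = 1/(25.1×15.3) = 0.002604 K/W
R_silica brick = L/(kA) = 0.25/(1.5×15.3) = 0.01089 K/W
R_vermiculite fill = L/(kA) = 0.12/(0.0754×15.3) = 0.104 K/W
R_copper = L/(kA) = 0.0019/(385×15.3) = 3.226×10^-7 K/W
R_total = 0.1175 K/W
Q = ΔT / R_total = 843 / 0.1175

Q ≈ 7170 W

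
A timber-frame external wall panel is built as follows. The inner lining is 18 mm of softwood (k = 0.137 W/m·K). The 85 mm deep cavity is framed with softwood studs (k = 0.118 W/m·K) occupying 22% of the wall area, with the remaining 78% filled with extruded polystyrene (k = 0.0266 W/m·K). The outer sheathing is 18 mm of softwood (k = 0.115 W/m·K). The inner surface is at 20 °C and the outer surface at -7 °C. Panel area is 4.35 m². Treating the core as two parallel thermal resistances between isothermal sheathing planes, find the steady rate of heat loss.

Sheathing layers in series; stud and cavity paths in parallel between them.
R_inner = 0.018/(0.137×4.35) = 0.0302 K/W
R_stud  = 0.085/(0.118×0.22×4.35) = 0.7527 K/W
R_cav   = 0.085/(0.0266×0.78×4.35) = 0.9418 K/W
1/R_core = 1/R_stud + 1/R_cav → R_core = 0.4183 K/W
R_outer = 0.018/(0.115×4.35) = 0.03598 K/W
R_total = 0.4845 K/W
Q = ΔT/R_total = 27/0.4845

Q ≈ 55.7 W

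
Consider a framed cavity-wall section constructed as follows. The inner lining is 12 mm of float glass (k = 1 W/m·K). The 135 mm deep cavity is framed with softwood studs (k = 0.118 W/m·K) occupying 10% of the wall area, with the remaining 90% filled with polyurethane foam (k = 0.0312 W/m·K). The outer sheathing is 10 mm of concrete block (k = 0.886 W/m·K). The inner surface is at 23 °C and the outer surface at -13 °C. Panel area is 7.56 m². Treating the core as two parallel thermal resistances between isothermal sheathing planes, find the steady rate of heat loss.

Sheathing layers in series; stud and cavity paths in parallel between them.
R_inner = 0.012/(1×7.56) = 0.001587 K/W
R_stud  = 0.135/(0.118×0.1×7.56) = 1.513 K/W
R_cav   = 0.135/(0.0312×0.9×7.56) = 0.6359 K/W
1/R_core = 1/R_stud + 1/R_cav → R_core = 0.4478 K/W
R_outer = 0.01/(0.886×7.56) = 0.001493 K/W
R_total = 0.4509 K/W
Q = ΔT/R_total = 36/0.4509

Q ≈ 79.8 W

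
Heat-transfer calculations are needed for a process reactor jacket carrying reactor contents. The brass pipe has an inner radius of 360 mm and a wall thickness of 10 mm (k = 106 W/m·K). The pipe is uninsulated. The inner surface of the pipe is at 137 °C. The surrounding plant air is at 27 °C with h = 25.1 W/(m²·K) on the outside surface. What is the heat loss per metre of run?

Treating each annulus and film as a series resistance:
R_brass pipe wall = ln(370/360)/(2π×106×1) = 4.114×10^-5 K/W
R_outer film = 1/(h_o·2πr_oL) = 1/(25.1×2π×0.37×1) = 0.01714 K/W
R_total = 0.01718 K/W
Q = ΔT/R_total = 110/0.01718

q′ ≈ 6400 W/m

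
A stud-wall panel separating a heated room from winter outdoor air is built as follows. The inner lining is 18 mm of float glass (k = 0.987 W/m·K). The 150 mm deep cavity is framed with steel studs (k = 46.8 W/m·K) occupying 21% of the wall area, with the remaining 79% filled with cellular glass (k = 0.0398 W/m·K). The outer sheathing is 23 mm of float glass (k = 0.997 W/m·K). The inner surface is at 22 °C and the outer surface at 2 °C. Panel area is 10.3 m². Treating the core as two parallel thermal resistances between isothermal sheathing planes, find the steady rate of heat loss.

Sheathing layers in series; stud and cavity paths in parallel between them.
R_inner = 0.018/(0.987×10.3) = 0.001771 K/W
R_stud  = 0.15/(46.8×0.21×10.3) = 0.001482 K/W
R_cav   = 0.15/(0.0398×0.79×10.3) = 0.4632 K/W
1/R_core = 1/R_stud + 1/R_cav → R_core = 0.001477 K/W
R_outer = 0.023/(0.997×10.3) = 0.00224 K/W
R_total = 0.005487 K/W
Q = ΔT/R_total = 20/0.005487

Q ≈ 3640 W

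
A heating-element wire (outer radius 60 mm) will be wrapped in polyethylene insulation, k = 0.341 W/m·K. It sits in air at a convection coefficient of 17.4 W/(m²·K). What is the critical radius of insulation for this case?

r_cr ≈ 19.6 mm

For a cylinder r_cr = k/h = 0.341/17.4
r_cr = 19.6 mm; since the bare radius (60 mm) is above r_cr, any added insulation will reduce heat loss.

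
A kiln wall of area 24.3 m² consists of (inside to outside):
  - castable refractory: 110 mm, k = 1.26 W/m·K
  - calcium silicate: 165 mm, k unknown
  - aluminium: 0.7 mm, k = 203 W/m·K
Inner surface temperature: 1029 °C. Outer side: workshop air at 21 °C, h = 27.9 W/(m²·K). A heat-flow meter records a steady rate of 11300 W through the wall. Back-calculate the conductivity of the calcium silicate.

k ≈ 0.0807 W/(m·K)

Series thermal resistances:
R_castable refractory = L/(kA) = 0.11/(1.26×24.3) = 0.003593 K/W
R_aluminium = L/(kA) = 0.0007/(203×24.3) = 1.419×10^-7 K/W
R_outer film = 1/(h_o·A) = 1/(27.9×24.3) = 0.001475 K/W
Sum of known resistances R_other = 0.005068 K/W
Total R = ΔT/Q = 1008/11300 = 0.0892 K/W
R_calcium silicate = R_total − R_other = 0.08414 K/W
k = L/(R·A) = 0.165/(0.08414×24.3)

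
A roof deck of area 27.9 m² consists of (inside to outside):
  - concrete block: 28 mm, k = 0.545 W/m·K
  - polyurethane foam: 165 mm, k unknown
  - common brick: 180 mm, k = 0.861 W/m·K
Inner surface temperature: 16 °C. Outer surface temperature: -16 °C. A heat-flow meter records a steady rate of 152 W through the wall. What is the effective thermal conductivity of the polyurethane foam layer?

k ≈ 0.0294 W/(m·K)

Series thermal resistances:
R_concrete block = L/(kA) = 0.028/(0.545×27.9) = 0.001841 K/W
R_common brick = L/(kA) = 0.18/(0.861×27.9) = 0.007493 K/W
Sum of known resistances R_other = 0.009335 K/W
Total R = ΔT/Q = 32/152 = 0.2105 K/W
R_polyurethane foam = R_total − R_other = 0.2012 K/W
k = L/(R·A) = 0.165/(0.2012×27.9)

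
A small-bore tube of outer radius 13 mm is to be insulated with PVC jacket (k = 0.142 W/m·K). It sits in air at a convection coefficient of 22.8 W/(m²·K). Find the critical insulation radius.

For a cylinder r_cr = k/h = 0.142/22.8
r_cr = 6.23 mm; since the bare radius (13 mm) is above r_cr, any added insulation will reduce heat loss.

r_cr ≈ 6.23 mm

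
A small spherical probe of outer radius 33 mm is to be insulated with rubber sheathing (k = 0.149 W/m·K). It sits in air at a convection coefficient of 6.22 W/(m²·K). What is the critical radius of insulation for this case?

For a sphere r_cr = 2k/h = 2×0.149/6.22
r_cr = 47.9 mm; since the bare radius (33 mm) is below r_cr, adding a thin layer of insulation will *increase* heat loss.

r_cr ≈ 47.9 mm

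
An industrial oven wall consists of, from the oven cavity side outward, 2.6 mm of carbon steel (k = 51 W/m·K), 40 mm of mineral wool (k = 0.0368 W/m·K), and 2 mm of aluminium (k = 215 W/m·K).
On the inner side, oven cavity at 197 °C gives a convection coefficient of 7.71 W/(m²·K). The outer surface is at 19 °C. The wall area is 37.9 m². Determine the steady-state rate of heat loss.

Series thermal resistances:
R_inner film = 1/(h_i·A) = 1/(7.71×37.9) = 0.003422 K/W
R_carbon steel = L/(kA) = 0.0026/(51×37.9) = 1.345×10^-6 K/W
R_mineral wool = L/(kA) = 0.04/(0.0368×37.9) = 0.02868 K/W
R_aluminium = L/(kA) = 0.002/(215×37.9) = 2.454×10^-7 K/W
R_total = 0.0321 K/W
Q = ΔT / R_total = 178 / 0.0321

Q ≈ 5540 W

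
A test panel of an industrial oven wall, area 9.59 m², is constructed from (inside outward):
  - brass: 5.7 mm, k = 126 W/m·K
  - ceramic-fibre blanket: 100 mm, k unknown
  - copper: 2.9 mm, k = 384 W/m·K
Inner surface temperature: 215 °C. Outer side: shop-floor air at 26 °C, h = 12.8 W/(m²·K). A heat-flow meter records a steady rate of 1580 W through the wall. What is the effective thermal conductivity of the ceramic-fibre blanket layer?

Using the resistance-network approach (series):
R_brass = L/(kA) = 0.0057/(126×9.59) = 4.717×10^-6 K/W
R_copper = L/(kA) = 0.0029/(384×9.59) = 7.875×10^-7 K/W
R_outer film = 1/(h_o·A) = 1/(12.8×9.59) = 0.008147 K/W
Sum of known resistances R_other = 0.008152 K/W
Total R = ΔT/Q = 189/1580 = 0.1196 K/W
R_ceramic-fibre blanket = R_total − R_other = 0.1115 K/W
k = L/(R·A) = 0.1/(0.1115×9.59)

k ≈ 0.0935 W/(m·K)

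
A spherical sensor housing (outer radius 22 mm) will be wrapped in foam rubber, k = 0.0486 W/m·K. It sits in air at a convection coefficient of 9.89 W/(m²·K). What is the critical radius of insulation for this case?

For a sphere r_cr = 2k/h = 2×0.0486/9.89
r_cr = 9.83 mm; since the bare radius (22 mm) is above r_cr, any added insulation will reduce heat loss.

r_cr ≈ 9.83 mm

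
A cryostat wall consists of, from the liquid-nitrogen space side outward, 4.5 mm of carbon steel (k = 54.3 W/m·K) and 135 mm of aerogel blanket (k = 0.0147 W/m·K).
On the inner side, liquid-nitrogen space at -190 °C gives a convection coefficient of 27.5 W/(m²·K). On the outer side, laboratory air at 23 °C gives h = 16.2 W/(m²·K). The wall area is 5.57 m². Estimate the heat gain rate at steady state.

Series thermal resistances:
R_inner film = 1/(h_i·A) = 1/(27.5×5.57) = 0.006528 K/W
R_carbon steel = L/(kA) = 0.0045/(54.3×5.57) = 1.488×10^-5 K/W
R_aerogel blanket = L/(kA) = 0.135/(0.0147×5.57) = 1.649 K/W
R_outer film = 1/(h_o·A) = 1/(16.2×5.57) = 0.01108 K/W
R_total = 1.666 K/W
Q = ΔT / R_total = 213 / 1.666

Q ≈ 128 W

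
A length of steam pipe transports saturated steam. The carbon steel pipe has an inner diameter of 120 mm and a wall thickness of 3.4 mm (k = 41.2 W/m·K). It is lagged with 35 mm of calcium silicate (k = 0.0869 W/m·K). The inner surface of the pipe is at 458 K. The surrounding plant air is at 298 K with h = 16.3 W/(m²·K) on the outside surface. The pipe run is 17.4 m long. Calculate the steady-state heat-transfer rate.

Radial resistances (cylindrical: R_cond = ln(r_o/r_i)/(2πkL), R_conv = 1/(h·2πrL)):
R_carbon steel pipe wall = ln(63.4/60)/(2π×41.2×17.4) = 1.224×10^-5 K/W
R_calcium silicate = ln(98.4/63.4)/(2π×0.0869×17.4) = 0.04627 K/W
R_outer film = 1/(h_o·2πr_oL) = 1/(16.3×2π×0.0984×17.4) = 0.005703 K/W
R_total = 0.05198 K/W
Q = ΔT/R_total = 160/0.05198

Q ≈ 3080 W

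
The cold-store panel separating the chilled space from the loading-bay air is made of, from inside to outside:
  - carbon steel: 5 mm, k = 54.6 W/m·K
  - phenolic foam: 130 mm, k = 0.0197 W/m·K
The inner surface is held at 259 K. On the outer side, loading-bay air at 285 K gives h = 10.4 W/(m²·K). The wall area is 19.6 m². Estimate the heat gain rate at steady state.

Q ≈ 76.1 W

Thermal resistances in series:
R_carbon steel = L/(kA) = 0.005/(54.6×19.6) = 4.672×10^-6 K/W
R_phenolic foam = L/(kA) = 0.13/(0.0197×19.6) = 0.3367 K/W
R_outer film = 1/(h_o·A) = 1/(10.4×19.6) = 0.004906 K/W
R_total = 0.3416 K/W
Q = ΔT / R_total = 26 / 0.3416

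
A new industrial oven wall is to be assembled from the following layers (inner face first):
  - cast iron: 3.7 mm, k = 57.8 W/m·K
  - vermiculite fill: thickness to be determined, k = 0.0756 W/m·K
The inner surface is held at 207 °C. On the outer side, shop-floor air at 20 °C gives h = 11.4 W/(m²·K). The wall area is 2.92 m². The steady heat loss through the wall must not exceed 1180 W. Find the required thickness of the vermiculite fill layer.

Using the resistance-network approach (series):
R_cast iron = L/(kA) = 0.0037/(57.8×2.92) = 2.192×10^-5 K/W
R_outer film = 1/(h_o·A) = 1/(11.4×2.92) = 0.03004 K/W
Sum of the known resistances R_other = 0.03006 K/W
Required total resistance R_tot = ΔT/Q_allow = 187/1180 = 0.1585 K/W
R_vermiculite fill = R_tot − R_other = 0.1284 K/W
L = R·k·A = 0.1284×0.0756×2.92

L ≈ 28.3 mm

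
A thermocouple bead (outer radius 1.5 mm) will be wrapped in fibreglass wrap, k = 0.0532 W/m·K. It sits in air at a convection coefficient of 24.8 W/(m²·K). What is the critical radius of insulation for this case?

r_cr ≈ 4.29 mm

For a sphere r_cr = 2k/h = 2×0.0532/24.8
r_cr = 4.29 mm; since the bare radius (1.5 mm) is below r_cr, adding a thin layer of insulation will *increase* heat loss.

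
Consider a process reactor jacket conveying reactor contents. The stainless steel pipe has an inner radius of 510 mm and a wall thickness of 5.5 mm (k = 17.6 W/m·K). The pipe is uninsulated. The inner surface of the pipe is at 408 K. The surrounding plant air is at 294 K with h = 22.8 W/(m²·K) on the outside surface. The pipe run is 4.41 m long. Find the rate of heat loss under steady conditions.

Q ≈ 36900 W

For a radial system each layer contributes R = ln(r_out/r_in)/(2πkL); films add R = 1/(hA).
R_stainless steel pipe wall = ln(515.5/510)/(2π×17.6×4.41) = 2.2×10^-5 K/W
R_outer film = 1/(h_o·2πr_oL) = 1/(22.8×2π×0.5155×4.41) = 0.003071 K/W
R_total = 0.003093 K/W
Q = ΔT/R_total = 114/0.003093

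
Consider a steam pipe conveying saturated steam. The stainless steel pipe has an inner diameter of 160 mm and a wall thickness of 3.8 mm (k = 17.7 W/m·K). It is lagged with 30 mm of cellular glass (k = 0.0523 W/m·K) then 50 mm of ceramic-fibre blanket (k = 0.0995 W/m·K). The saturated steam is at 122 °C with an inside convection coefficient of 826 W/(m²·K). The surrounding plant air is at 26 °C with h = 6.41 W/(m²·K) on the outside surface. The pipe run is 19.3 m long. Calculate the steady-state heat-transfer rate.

Q ≈ 1110 W

Radial resistances (cylindrical: R_cond = ln(r_o/r_i)/(2πkL), R_conv = 1/(h·2πrL)):
R_inner film = 1/(h_i·2πr₁L) = 1/(826×2π×0.08×19.3) = 1.248×10^-4 K/W
R_stainless steel pipe wall = ln(83.8/80)/(2π×17.7×19.3) = 2.162×10^-5 K/W
R_cellular glass = ln(113.8/83.8)/(2π×0.0523×19.3) = 0.04825 K/W
R_ceramic-fibre blanket = ln(163.8/113.8)/(2π×0.0995×19.3) = 0.03018 K/W
R_outer film = 1/(h_o·2πr_oL) = 1/(6.41×2π×0.1638×19.3) = 0.007854 K/W
R_total = 0.08643 K/W
Q = ΔT/R_total = 96/0.08643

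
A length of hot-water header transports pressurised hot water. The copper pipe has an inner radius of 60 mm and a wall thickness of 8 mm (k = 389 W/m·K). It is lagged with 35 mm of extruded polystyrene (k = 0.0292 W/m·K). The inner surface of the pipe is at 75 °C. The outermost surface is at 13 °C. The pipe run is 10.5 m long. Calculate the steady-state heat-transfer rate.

Q ≈ 288 W

Treating each annulus and film as a series resistance:
R_copper pipe wall = ln(68/60)/(2π×389×10.5) = 4.877×10^-6 K/W
R_extruded polystyrene = ln(103/68)/(2π×0.0292×10.5) = 0.2155 K/W
R_total = 0.2155 K/W
Q = ΔT/R_total = 62/0.2155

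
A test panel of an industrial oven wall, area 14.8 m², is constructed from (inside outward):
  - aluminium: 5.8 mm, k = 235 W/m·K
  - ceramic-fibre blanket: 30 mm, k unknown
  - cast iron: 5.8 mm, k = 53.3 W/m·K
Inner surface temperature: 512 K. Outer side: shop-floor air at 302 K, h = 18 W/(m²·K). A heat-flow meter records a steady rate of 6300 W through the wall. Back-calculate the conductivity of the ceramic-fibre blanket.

Series thermal resistances:
R_aluminium = L/(kA) = 0.0058/(235×14.8) = 1.668×10^-6 K/W
R_cast iron = L/(kA) = 0.0058/(53.3×14.8) = 7.353×10^-6 K/W
R_outer film = 1/(h_o·A) = 1/(18×14.8) = 0.003754 K/W
Sum of known resistances R_other = 0.003763 K/W
Total R = ΔT/Q = 210/6300 = 0.03333 K/W
R_ceramic-fibre blanket = R_total − R_other = 0.02957 K/W
k = L/(R·A) = 0.03/(0.02957×14.8)

k ≈ 0.0685 W/(m·K)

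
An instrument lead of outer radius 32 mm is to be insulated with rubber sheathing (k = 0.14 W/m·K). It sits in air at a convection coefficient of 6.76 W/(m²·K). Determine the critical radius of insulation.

r_cr ≈ 20.7 mm

For a cylinder r_cr = k/h = 0.14/6.76
r_cr = 20.7 mm; since the bare radius (32 mm) is above r_cr, any added insulation will reduce heat loss.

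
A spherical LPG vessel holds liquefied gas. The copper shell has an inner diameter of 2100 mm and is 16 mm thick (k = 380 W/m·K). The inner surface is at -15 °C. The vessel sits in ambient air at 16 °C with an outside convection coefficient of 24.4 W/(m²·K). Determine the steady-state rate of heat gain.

For a spherical shell R = (1/r₁ − 1/r₂)/(4πk); film R = 1/(h·4πr²). In series:
R_copper shell = (1/1.05 − 1/1.066)/(4π×380) = 2.994×10^-6 K/W
R_outer film = 1/(h·4πr_o²) = 1/(24.4×4π×1.066²) = 0.00287 K/W
R_total = 0.002873 K/W
Q = ΔT/R_total = 31/0.002873

Q ≈ 10800 W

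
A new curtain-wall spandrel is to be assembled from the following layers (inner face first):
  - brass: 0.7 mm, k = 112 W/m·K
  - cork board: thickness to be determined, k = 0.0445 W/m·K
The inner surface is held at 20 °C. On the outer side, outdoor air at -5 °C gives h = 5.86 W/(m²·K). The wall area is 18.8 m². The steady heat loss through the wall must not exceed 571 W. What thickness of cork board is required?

Model the wall as resistances in series:
R_brass = L/(kA) = 0.0007/(112×18.8) = 3.324×10^-7 K/W
R_outer film = 1/(h_o·A) = 1/(5.86×18.8) = 0.009077 K/W
Sum of the known resistances R_other = 0.009077 K/W
Required total resistance R_tot = ΔT/Q_allow = 25/571 = 0.04378 K/W
R_cork board = R_tot − R_other = 0.03471 K/W
L = R·k·A = 0.03471×0.0445×18.8

L ≈ 29 mm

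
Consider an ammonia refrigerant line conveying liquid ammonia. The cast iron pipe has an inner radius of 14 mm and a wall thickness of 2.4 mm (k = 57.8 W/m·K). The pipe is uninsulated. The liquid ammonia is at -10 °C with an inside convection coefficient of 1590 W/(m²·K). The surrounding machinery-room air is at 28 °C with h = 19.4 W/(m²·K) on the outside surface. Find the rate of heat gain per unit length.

Per-layer cylindrical resistances, series-summed:
R_inner film = 1/(h_i·2πr₁L) = 1/(1590×2π×0.014×1) = 0.00715 K/W
R_cast iron pipe wall = ln(16.4/14)/(2π×57.8×1) = 4.357×10^-4 K/W
R_outer film = 1/(h_o·2πr_oL) = 1/(19.4×2π×0.0164×1) = 0.5002 K/W
R_total = 0.5078 K/W
Q = ΔT/R_total = 38/0.5078

q′ ≈ 74.8 W/m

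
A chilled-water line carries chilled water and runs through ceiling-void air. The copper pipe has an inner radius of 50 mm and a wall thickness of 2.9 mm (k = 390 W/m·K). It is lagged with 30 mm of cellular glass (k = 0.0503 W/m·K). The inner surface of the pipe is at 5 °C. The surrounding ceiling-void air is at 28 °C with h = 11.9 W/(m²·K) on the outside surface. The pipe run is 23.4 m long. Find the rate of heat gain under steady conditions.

Cylindrical conduction, so R = ln(r₂/r₁)/(2πkL) per layer, in series:
R_copper pipe wall = ln(52.9/50)/(2π×390×23.4) = 9.833×10^-7 K/W
R_cellular glass = ln(82.9/52.9)/(2π×0.0503×23.4) = 0.06074 K/W
R_outer film = 1/(h_o·2πr_oL) = 1/(11.9×2π×0.0829×23.4) = 0.006895 K/W
R_total = 0.06764 K/W
Q = ΔT/R_total = 23/0.06764

Q ≈ 340 W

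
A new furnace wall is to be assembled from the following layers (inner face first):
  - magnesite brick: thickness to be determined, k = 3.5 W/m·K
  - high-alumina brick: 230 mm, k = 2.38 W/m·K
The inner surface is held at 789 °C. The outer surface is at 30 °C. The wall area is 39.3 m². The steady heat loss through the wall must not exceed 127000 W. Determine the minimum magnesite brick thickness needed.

L ≈ 484 mm

Series thermal resistances:
R_high-alumina brick = L/(kA) = 0.23/(2.38×39.3) = 0.002459 K/W
Sum of the known resistances R_other = 0.002459 K/W
Required total resistance R_tot = ΔT/Q_allow = 759/127000 = 0.005976 K/W
R_magnesite brick = R_tot − R_other = 0.003517 K/W
L = R·k·A = 0.003517×3.5×39.3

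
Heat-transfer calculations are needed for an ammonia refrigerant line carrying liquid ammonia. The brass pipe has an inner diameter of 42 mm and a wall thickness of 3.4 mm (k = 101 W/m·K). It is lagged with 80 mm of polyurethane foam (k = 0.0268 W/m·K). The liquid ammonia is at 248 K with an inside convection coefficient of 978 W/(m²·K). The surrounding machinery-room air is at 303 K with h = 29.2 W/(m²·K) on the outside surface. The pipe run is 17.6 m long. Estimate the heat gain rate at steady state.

Treating each annulus and film as a series resistance:
R_inner film = 1/(h_i·2πr₁L) = 1/(978×2π×0.021×17.6) = 4.403×10^-4 K/W
R_brass pipe wall = ln(24.4/21)/(2π×101×17.6) = 1.344×10^-5 K/W
R_polyurethane foam = ln(104.4/24.4)/(2π×0.0268×17.6) = 0.4905 K/W
R_outer film = 1/(h_o·2πr_oL) = 1/(29.2×2π×0.1044×17.6) = 0.002966 K/W
R_total = 0.4939 K/W
Q = ΔT/R_total = 55/0.4939

Q ≈ 111 W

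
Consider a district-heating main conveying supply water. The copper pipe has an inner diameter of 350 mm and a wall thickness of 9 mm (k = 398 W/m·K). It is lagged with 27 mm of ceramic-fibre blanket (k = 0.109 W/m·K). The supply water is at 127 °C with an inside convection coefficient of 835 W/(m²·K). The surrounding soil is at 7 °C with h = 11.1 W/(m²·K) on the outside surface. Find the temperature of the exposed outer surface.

T ≈ 37.3 °C

For a radial system each layer contributes R = ln(r_out/r_in)/(2πkL); films add R = 1/(hA).
R_inner film = 1/(h_i·2πr₁L) = 1/(835×2π×0.175×1) = 0.001089 K/W
R_copper pipe wall = ln(184/175)/(2π×398×1) = 2.005×10^-5 K/W
R_ceramic-fibre blanket = ln(211/184)/(2π×0.109×1) = 0.1999 K/W
R_outer film = 1/(h_o·2πr_oL) = 1/(11.1×2π×0.211×1) = 0.06795 K/W
R_total = 0.269 K/W
Q = ΔT/R_total = 120/0.269
Q = 446 W/m
T_interface = T_inner − Q·ΣR(inner→interface) = 127 − 446×0.201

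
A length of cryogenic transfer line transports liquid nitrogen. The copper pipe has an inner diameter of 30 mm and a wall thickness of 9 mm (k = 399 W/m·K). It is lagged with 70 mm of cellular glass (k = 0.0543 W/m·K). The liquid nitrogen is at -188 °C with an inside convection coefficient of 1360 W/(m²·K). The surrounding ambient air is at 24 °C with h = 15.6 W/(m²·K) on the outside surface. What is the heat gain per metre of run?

q′ ≈ 51.5 W/m

Per-layer cylindrical resistances, series-summed:
R_inner film = 1/(h_i·2πr₁L) = 1/(1360×2π×0.015×1) = 0.007802 K/W
R_copper pipe wall = ln(24/15)/(2π×399×1) = 1.875×10^-4 K/W
R_cellular glass = ln(94/24)/(2π×0.0543×1) = 4.002 K/W
R_outer film = 1/(h_o·2πr_oL) = 1/(15.6×2π×0.094×1) = 0.1085 K/W
R_total = 4.118 K/W
Q = ΔT/R_total = 212/4.118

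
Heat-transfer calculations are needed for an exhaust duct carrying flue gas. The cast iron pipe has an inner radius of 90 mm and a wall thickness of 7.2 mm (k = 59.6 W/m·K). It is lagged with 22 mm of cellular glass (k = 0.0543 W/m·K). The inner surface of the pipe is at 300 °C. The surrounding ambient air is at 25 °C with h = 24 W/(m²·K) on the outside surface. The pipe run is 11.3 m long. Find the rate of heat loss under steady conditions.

Q ≈ 4750 W

For a radial system each layer contributes R = ln(r_out/r_in)/(2πkL); films add R = 1/(hA).
R_cast iron pipe wall = ln(97.2/90)/(2π×59.6×11.3) = 1.819×10^-5 K/W
R_cellular glass = ln(119.2/97.2)/(2π×0.0543×11.3) = 0.05292 K/W
R_outer film = 1/(h_o·2πr_oL) = 1/(24×2π×0.1192×11.3) = 0.004923 K/W
R_total = 0.05786 K/W
Q = ΔT/R_total = 275/0.05786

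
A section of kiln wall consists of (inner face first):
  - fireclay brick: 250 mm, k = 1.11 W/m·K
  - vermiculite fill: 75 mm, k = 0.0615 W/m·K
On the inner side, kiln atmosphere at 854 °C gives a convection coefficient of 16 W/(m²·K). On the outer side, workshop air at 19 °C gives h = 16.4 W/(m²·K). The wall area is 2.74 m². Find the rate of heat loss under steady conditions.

Q ≈ 1460 W

Model the wall as resistances in series:
R_inner film = 1/(h_i·A) = 1/(16×2.74) = 0.02281 K/W
R_fireclay brick = L/(kA) = 0.25/(1.11×2.74) = 0.0822 K/W
R_vermiculite fill = L/(kA) = 0.075/(0.0615×2.74) = 0.4451 K/W
R_outer film = 1/(h_o·A) = 1/(16.4×2.74) = 0.02225 K/W
R_total = 0.5723 K/W
Q = ΔT / R_total = 835 / 0.5723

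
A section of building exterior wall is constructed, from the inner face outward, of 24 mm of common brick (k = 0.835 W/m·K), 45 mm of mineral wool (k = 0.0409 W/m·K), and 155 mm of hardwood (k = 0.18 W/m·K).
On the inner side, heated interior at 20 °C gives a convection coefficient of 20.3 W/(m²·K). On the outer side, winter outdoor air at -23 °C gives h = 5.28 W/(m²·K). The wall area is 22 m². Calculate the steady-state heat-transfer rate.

Model the wall as resistances in series:
R_inner film = 1/(h_i·A) = 1/(20.3×22) = 0.002239 K/W
R_common brick = L/(kA) = 0.024/(0.835×22) = 0.001306 K/W
R_mineral wool = L/(kA) = 0.045/(0.0409×22) = 0.05001 K/W
R_hardwood = L/(kA) = 0.155/(0.18×22) = 0.03914 K/W
R_outer film = 1/(h_o·A) = 1/(5.28×22) = 0.008609 K/W
R_total = 0.1013 K/W
Q = ΔT / R_total = 43 / 0.1013

Q ≈ 424 W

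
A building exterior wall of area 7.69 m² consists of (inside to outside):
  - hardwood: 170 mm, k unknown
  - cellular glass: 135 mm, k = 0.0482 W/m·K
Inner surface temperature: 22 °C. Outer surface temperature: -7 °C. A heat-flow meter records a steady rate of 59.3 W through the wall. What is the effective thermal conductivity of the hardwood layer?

Thermal resistances in series:
R_cellular glass = L/(kA) = 0.135/(0.0482×7.69) = 0.3642 K/W
Sum of known resistances R_other = 0.3642 K/W
Total R = ΔT/Q = 29/59.3 = 0.489 K/W
R_hardwood = R_total − R_other = 0.1248 K/W
k = L/(R·A) = 0.17/(0.1248×7.69)

k ≈ 0.177 W/(m·K)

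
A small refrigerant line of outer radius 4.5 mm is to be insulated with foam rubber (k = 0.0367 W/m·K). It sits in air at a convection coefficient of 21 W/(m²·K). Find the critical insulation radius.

r_cr ≈ 1.75 mm

For a cylinder r_cr = k/h = 0.0367/21
r_cr = 1.75 mm; since the bare radius (4.5 mm) is above r_cr, any added insulation will reduce heat loss.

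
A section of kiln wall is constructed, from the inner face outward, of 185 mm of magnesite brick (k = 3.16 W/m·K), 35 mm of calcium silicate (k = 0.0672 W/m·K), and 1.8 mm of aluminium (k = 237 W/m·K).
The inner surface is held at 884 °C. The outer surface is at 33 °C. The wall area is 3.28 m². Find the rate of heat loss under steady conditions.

Model the wall as resistances in series:
R_magnesite brick = L/(kA) = 0.185/(3.16×3.28) = 0.01785 K/W
R_calcium silicate = L/(kA) = 0.035/(0.0672×3.28) = 0.1588 K/W
R_aluminium = L/(kA) = 0.0018/(237×3.28) = 2.316×10^-6 K/W
R_total = 0.1766 K/W
Q = ΔT / R_total = 851 / 0.1766

Q ≈ 4820 W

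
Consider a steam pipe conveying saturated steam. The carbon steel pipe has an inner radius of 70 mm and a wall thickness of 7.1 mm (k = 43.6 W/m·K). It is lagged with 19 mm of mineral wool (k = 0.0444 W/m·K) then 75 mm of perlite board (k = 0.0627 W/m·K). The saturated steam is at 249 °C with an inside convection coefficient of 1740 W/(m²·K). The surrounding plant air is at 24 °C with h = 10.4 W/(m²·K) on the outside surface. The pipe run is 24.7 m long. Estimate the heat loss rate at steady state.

Q ≈ 2370 W

For a radial system each layer contributes R = ln(r_out/r_in)/(2πkL); films add R = 1/(hA).
R_inner film = 1/(h_i·2πr₁L) = 1/(1740×2π×0.07×24.7) = 5.29×10^-5 K/W
R_carbon steel pipe wall = ln(77.1/70)/(2π×43.6×24.7) = 1.428×10^-5 K/W
R_mineral wool = ln(96.1/77.1)/(2π×0.0444×24.7) = 0.03197 K/W
R_perlite board = ln(171.1/96.1)/(2π×0.0627×24.7) = 0.05928 K/W
R_outer film = 1/(h_o·2πr_oL) = 1/(10.4×2π×0.1711×24.7) = 0.003621 K/W
R_total = 0.09494 K/W
Q = ΔT/R_total = 225/0.09494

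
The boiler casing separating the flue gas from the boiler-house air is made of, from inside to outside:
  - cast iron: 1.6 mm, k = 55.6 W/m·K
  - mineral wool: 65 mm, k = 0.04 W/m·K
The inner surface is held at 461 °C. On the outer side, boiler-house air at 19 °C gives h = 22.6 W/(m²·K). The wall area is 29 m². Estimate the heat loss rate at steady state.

Model the wall as resistances in series:
R_cast iron = L/(kA) = 0.0016/(55.6×29) = 9.923×10^-7 K/W
R_mineral wool = L/(kA) = 0.065/(0.04×29) = 0.05603 K/W
R_outer film = 1/(h_o·A) = 1/(22.6×29) = 0.001526 K/W
R_total = 0.05756 K/W
Q = ΔT / R_total = 442 / 0.05756

Q ≈ 7680 W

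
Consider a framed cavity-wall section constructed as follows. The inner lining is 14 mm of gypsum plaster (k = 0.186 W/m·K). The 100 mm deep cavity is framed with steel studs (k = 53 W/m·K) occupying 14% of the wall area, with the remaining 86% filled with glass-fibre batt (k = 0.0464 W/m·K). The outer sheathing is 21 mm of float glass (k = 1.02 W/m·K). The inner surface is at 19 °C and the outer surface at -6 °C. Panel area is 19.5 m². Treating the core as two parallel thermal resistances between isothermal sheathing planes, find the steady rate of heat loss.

Sheathing layers in series; stud and cavity paths in parallel between them.
R_inner = 0.014/(0.186×19.5) = 0.00386 K/W
R_stud  = 0.1/(53×0.14×19.5) = 6.911×10^-4 K/W
R_cav   = 0.1/(0.0464×0.86×19.5) = 0.1285 K/W
1/R_core = 1/R_stud + 1/R_cav → R_core = 6.874×10^-4 K/W
R_outer = 0.021/(1.02×19.5) = 0.001056 K/W
R_total = 0.005603 K/W
Q = ΔT/R_total = 25/0.005603

Q ≈ 4460 W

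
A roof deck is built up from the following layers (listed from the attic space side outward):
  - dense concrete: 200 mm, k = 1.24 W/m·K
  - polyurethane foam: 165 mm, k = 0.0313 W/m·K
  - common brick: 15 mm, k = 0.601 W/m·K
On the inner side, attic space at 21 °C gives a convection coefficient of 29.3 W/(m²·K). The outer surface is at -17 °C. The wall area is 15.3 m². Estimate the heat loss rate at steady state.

Thermal resistances in series:
R_inner film = 1/(h_i·A) = 1/(29.3×15.3) = 0.002231 K/W
R_dense concrete = L/(kA) = 0.2/(1.24×15.3) = 0.01054 K/W
R_polyurethane foam = L/(kA) = 0.165/(0.0313×15.3) = 0.3445 K/W
R_common brick = L/(kA) = 0.015/(0.601×15.3) = 0.001631 K/W
R_total = 0.359 K/W
Q = ΔT / R_total = 38 / 0.359

Q ≈ 106 W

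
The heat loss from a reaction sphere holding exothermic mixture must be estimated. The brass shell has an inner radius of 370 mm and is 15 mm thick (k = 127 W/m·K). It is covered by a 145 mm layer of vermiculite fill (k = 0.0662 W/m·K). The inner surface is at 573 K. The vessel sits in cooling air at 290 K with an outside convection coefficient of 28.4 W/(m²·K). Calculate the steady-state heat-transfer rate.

Q ≈ 327 W

For a spherical shell R = (1/r₁ − 1/r₂)/(4πk); film R = 1/(h·4πr²). In series:
R_brass shell = (1/0.37 − 1/0.385)/(4π×127) = 6.598×10^-5 K/W
R_vermiculite fill = (1/0.385 − 1/0.53)/(4π×0.0662) = 0.8542 K/W
R_outer film = 1/(h·4πr_o²) = 1/(28.4×4π×0.53²) = 0.009975 K/W
R_total = 0.8642 K/W
Q = ΔT/R_total = 283/0.8642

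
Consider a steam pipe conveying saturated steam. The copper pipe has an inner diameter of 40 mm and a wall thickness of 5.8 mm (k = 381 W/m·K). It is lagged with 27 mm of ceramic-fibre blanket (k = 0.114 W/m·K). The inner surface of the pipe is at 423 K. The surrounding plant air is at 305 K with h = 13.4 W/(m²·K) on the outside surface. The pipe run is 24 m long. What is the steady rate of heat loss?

Q ≈ 2310 W

Radial resistances (cylindrical: R_cond = ln(r_o/r_i)/(2πkL), R_conv = 1/(h·2πrL)):
R_copper pipe wall = ln(25.8/20)/(2π×381×24) = 4.432×10^-6 K/W
R_ceramic-fibre blanket = ln(52.8/25.8)/(2π×0.114×24) = 0.04166 K/W
R_outer film = 1/(h_o·2πr_oL) = 1/(13.4×2π×0.0528×24) = 0.009373 K/W
R_total = 0.05104 K/W
Q = ΔT/R_total = 118/0.05104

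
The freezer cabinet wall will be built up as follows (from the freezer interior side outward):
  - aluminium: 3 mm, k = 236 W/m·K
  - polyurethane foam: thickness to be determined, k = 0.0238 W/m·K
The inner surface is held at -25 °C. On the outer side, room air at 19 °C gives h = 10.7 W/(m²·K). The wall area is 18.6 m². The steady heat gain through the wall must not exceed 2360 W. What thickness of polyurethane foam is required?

Treating each layer as a thermal resistance in series:
R_aluminium = L/(kA) = 0.003/(236×18.6) = 6.834×10^-7 K/W
R_outer film = 1/(h_o·A) = 1/(10.7×18.6) = 0.005025 K/W
Sum of the known resistances R_other = 0.005025 K/W
Required total resistance R_tot = ΔT/Q_allow = 44/2360 = 0.01864 K/W
R_polyurethane foam = R_tot − R_other = 0.01362 K/W
L = R·k·A = 0.01362×0.0238×18.6

L ≈ 6.03 mm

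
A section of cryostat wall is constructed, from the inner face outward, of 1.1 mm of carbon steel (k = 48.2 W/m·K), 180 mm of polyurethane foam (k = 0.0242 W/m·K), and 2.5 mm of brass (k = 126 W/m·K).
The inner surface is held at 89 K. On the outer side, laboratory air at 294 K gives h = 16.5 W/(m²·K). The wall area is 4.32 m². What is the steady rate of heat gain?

Q ≈ 118 W

Series thermal resistances:
R_carbon steel = L/(kA) = 0.0011/(48.2×4.32) = 5.283×10^-6 K/W
R_polyurethane foam = L/(kA) = 0.18/(0.0242×4.32) = 1.722 K/W
R_brass = L/(kA) = 0.0025/(126×4.32) = 4.593×10^-6 K/W
R_outer film = 1/(h_o·A) = 1/(16.5×4.32) = 0.01403 K/W
R_total = 1.736 K/W
Q = ΔT / R_total = 205 / 1.736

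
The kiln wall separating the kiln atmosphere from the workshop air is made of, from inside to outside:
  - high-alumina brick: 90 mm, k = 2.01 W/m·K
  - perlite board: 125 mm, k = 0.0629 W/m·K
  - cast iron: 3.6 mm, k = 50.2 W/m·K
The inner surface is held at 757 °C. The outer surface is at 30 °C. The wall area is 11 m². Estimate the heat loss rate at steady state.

Q ≈ 3940 W

Model the wall as resistances in series:
R_high-alumina brick = L/(kA) = 0.09/(2.01×11) = 0.004071 K/W
R_perlite board = L/(kA) = 0.125/(0.0629×11) = 0.1807 K/W
R_cast iron = L/(kA) = 0.0036/(50.2×11) = 6.519×10^-6 K/W
R_total = 0.1847 K/W
Q = ΔT / R_total = 727 / 0.1847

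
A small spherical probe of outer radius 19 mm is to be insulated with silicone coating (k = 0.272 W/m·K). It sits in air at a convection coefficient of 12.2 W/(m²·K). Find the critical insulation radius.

For a sphere r_cr = 2k/h = 2×0.272/12.2
r_cr = 44.6 mm; since the bare radius (19 mm) is below r_cr, adding a thin layer of insulation will *increase* heat loss.

r_cr ≈ 44.6 mm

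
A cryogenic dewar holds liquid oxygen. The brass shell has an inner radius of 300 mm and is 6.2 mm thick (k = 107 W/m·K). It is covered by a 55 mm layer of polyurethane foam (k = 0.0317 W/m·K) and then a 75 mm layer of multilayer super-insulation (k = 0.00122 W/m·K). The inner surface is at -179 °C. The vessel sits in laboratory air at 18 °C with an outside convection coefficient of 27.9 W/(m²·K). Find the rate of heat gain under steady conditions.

Radial (spherical) resistances in series:
R_brass shell = (1/0.3 − 1/0.3062)/(4π×107) = 5.02×10^-5 K/W
R_polyurethane foam = (1/0.3062 − 1/0.3612)/(4π×0.0317) = 1.248 K/W
R_multilayer super-insulation = (1/0.3612 − 1/0.4362)/(4π×0.00122) = 31.05 K/W
R_outer film = 1/(h·4πr_o²) = 1/(27.9×4π×0.4362²) = 0.01499 K/W
R_total = 32.31 K/W
Q = ΔT/R_total = 197/32.31

Q ≈ 6.1 W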